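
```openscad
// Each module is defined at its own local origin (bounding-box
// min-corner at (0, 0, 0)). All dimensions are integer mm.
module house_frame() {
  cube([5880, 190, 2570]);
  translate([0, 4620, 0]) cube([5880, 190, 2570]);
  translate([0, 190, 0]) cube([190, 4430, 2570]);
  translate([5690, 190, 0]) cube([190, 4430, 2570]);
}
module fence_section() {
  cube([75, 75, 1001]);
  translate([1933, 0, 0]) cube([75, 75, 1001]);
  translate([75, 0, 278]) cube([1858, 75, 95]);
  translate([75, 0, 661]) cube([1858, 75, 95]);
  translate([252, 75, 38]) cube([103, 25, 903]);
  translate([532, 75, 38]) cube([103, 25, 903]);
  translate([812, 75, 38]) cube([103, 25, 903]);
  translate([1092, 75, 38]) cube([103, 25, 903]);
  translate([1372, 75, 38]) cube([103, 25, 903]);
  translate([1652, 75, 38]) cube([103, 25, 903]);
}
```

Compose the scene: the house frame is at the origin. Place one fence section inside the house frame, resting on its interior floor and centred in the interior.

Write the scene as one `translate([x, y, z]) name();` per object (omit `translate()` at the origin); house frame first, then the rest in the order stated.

house_frame();
translate([1936, 2355, 0]) fence_section();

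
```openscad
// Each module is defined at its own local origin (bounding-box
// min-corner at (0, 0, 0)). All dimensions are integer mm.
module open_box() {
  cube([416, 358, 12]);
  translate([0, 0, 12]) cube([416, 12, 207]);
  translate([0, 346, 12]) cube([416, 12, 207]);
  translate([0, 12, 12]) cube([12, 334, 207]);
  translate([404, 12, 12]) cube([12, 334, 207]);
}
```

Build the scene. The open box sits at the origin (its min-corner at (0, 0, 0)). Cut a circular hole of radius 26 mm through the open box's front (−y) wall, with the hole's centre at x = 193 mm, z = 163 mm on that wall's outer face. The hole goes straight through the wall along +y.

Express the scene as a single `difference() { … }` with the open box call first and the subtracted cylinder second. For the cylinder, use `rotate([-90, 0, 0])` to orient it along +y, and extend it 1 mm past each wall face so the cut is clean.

difference() {
  open_box();
  translate([193, -1, 163]) rotate([-90, 0, 0]) cylinder(h = 14, r = 26);
}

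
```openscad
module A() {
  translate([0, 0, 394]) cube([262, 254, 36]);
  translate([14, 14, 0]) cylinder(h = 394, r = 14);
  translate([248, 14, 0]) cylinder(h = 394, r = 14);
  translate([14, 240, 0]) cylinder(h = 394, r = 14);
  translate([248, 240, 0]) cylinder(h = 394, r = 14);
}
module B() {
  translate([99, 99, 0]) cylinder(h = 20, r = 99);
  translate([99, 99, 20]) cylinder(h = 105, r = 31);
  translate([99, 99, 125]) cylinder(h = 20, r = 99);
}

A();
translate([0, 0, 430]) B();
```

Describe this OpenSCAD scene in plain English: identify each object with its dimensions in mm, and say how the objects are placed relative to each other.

A is a four-legged stool. The seat is 262×254 mm, 36 mm thick, top at z = 430 mm. It stands on four round legs, each 28 mm in diameter, from z = 0 to the seat underside, each leg's axis is inset half a diameter from the nearest pair of seat edges (so the leg's bounding box is flush with the corner).

B is a spool: two coaxial disc flanges of radius 99 mm and thickness 20 mm, joined by a core cylinder of radius 31 mm and height 105 mm. The lower flange rests on z = 0 and the three cylinders share a vertical axis.

The spool is on top of the stool.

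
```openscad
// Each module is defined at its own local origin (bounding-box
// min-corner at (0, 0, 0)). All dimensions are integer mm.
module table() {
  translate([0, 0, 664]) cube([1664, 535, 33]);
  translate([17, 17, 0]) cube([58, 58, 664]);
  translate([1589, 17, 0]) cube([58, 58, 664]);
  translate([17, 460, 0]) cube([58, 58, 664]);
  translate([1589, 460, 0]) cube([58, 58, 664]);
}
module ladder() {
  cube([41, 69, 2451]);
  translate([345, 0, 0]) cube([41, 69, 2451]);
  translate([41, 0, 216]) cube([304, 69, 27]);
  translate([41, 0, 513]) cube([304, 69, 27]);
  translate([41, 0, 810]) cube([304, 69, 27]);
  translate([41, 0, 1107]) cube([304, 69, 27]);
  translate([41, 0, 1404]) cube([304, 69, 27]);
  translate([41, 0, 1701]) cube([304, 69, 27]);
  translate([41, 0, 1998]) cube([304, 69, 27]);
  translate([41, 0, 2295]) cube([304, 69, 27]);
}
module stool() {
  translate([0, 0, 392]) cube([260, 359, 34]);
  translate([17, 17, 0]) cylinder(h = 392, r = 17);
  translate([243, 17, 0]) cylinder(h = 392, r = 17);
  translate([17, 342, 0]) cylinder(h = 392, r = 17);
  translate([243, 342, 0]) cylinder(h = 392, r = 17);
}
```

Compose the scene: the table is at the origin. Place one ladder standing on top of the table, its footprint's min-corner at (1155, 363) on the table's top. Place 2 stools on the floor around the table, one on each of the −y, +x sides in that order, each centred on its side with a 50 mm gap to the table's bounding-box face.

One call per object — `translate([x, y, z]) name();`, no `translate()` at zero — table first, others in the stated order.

table();
translate([1155, 363, 697]) ladder();
translate([702, -409, 0]) stool();
translate([1714, 88, 0]) stool();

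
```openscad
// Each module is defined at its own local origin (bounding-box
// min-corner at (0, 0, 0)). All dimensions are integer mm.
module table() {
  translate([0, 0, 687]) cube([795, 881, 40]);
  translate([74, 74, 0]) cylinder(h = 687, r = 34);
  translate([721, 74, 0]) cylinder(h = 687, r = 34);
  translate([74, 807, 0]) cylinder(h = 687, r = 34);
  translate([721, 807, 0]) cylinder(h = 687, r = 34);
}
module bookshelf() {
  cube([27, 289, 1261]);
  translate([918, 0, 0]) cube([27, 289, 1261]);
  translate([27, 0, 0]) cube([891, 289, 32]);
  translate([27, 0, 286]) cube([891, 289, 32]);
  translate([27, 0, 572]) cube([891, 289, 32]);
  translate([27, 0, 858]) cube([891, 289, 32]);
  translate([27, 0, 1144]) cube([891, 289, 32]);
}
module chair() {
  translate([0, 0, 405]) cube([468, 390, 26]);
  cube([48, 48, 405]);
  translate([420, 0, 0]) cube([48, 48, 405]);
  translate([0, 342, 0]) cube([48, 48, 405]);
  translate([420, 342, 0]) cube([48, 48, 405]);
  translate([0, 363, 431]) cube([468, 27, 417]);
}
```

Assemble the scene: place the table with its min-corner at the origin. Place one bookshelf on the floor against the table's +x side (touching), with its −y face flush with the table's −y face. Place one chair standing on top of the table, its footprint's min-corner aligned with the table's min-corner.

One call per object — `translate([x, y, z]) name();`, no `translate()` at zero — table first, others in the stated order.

table();
translate([795, 0, 0]) bookshelf();
translate([0, 0, 727]) chair();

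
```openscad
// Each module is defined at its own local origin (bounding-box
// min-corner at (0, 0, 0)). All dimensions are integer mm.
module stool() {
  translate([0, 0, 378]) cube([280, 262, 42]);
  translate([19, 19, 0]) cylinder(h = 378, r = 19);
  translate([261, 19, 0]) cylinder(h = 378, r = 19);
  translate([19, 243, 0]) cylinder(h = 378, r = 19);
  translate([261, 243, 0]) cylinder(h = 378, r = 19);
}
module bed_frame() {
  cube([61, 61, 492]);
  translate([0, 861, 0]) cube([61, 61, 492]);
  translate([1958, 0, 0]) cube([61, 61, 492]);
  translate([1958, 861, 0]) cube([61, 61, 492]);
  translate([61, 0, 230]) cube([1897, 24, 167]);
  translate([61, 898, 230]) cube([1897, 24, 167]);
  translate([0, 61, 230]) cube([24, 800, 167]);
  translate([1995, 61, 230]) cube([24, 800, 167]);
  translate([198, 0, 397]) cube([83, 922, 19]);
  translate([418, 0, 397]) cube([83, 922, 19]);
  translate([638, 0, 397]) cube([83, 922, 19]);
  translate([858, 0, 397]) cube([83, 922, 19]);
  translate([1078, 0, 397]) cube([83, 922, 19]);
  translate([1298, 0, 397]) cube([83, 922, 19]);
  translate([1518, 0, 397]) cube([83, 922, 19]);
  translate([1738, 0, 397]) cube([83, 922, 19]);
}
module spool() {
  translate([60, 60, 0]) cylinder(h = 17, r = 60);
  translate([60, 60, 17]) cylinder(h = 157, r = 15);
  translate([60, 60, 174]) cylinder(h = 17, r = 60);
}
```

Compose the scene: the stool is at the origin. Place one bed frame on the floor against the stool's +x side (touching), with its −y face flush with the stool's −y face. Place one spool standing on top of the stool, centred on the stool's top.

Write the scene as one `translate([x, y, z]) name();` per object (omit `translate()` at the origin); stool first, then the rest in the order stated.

stool();
translate([280, 0, 0]) bed_frame();
translate([80, 71, 420]) spool();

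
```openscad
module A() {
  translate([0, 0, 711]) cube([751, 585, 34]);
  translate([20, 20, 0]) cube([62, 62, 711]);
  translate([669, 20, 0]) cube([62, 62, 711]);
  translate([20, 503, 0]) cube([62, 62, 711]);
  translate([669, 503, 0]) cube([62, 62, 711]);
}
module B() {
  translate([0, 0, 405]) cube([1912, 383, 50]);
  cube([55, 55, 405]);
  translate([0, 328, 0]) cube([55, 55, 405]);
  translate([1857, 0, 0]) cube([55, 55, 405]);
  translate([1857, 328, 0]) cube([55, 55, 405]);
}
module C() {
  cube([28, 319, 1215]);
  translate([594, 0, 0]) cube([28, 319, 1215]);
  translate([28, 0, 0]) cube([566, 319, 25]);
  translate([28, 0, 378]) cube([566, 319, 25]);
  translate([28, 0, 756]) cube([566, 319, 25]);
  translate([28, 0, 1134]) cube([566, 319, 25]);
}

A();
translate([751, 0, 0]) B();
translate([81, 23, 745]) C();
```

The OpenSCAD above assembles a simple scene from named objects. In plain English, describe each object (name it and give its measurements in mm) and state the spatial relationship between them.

A is a rectangular dining table. The top is 751×585×34 mm with its upper surface at z = 745 mm. It stands on four 62×62 mm square legs, each inset 20 mm from the nearest pair of top edges, running from the floor to the underside of the top.

B is a long wooden bench with a 1912 mm (x) × 383 mm (y) seat, 50 mm thick, its top surface 455 mm above the floor. Four 55 mm square legs at the seat corners, flush with the edges, run from z = 0 to the seat underside.

C is an open bookshelf. Two side panels, each 28 mm thick, 319 mm deep and 1215 mm tall, stand 622 mm apart (outside-to-outside). Between them sit 4 shelves, each 25 mm thick and 319 mm deep, spanning the full gap between the sides. The bottom shelf rests on the floor (its underside at z = 0) and the clear gap between one shelf's top and the next shelf's underside is 353 mm.

The bench is against the table's +x side, with their −y faces flush. The bookshelf is on top of the table.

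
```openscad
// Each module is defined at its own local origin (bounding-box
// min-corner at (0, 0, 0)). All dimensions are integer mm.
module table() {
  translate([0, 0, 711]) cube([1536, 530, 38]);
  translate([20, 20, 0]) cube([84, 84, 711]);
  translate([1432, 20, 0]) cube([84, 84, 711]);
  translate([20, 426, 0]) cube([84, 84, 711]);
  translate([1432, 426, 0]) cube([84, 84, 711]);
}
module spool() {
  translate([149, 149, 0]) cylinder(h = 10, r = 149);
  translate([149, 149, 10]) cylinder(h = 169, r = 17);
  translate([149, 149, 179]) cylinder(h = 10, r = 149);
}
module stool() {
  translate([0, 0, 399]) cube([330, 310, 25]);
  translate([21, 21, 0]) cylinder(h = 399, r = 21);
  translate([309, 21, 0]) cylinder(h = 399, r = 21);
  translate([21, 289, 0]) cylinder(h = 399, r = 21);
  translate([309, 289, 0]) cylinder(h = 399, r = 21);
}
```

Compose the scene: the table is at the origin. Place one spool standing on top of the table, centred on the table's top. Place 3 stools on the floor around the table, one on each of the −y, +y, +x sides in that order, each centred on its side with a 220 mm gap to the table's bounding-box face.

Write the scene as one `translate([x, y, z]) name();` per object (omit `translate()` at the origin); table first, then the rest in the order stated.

table();
translate([619, 116, 749]) spool();
translate([603, -530, 0]) stool();
translate([603, 750, 0]) stool();
translate([1756, 110, 0]) stool();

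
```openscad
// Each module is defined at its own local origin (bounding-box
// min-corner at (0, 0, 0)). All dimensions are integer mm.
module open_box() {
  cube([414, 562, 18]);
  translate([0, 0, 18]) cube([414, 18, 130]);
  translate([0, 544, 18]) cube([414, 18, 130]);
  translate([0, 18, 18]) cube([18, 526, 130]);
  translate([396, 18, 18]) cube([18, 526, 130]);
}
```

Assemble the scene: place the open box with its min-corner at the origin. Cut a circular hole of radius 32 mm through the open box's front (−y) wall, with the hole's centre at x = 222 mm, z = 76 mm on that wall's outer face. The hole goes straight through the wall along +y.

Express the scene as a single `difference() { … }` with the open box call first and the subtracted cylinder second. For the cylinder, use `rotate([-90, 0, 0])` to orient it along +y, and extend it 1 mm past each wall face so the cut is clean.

difference() {
  open_box();
  translate([222, -1, 76]) rotate([-90, 0, 0]) cylinder(h = 20, r = 32);
}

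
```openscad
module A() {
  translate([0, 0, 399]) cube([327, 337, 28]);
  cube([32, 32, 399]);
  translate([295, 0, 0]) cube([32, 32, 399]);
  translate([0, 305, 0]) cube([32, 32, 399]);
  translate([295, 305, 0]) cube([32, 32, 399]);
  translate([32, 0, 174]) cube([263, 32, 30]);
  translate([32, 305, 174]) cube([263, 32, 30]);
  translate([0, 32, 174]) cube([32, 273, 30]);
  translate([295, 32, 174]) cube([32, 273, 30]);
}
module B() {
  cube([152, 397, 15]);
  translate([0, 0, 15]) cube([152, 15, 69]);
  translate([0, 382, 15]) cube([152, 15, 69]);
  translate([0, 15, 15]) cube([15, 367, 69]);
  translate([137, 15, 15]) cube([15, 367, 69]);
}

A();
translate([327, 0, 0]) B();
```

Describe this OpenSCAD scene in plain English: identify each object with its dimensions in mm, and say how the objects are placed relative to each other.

A is a four-legged stool. The seat is 327×337 mm, 28 mm thick, top at z = 427 mm. It stands on four square legs, each 32×32 mm in cross-section, from z = 0 to the seat underside, each flush with a corner of the seat. Four stretchers, 32 mm wide and 30 mm tall, connect adjacent legs with their undersides at z = 174 mm, each running between the inner faces of the legs it joins and aligned with the legs' outer faces on the other axis.

B is an open storage box with external size 152×397×84 mm and wall thickness 15 mm (the base is also 15 mm thick). The base covers the whole footprint; the four walls stand on the base, with the y-facing walls full-width and the x-facing walls fitting between their inner faces.

The open box is against the stool's +x side, with their −y faces flush.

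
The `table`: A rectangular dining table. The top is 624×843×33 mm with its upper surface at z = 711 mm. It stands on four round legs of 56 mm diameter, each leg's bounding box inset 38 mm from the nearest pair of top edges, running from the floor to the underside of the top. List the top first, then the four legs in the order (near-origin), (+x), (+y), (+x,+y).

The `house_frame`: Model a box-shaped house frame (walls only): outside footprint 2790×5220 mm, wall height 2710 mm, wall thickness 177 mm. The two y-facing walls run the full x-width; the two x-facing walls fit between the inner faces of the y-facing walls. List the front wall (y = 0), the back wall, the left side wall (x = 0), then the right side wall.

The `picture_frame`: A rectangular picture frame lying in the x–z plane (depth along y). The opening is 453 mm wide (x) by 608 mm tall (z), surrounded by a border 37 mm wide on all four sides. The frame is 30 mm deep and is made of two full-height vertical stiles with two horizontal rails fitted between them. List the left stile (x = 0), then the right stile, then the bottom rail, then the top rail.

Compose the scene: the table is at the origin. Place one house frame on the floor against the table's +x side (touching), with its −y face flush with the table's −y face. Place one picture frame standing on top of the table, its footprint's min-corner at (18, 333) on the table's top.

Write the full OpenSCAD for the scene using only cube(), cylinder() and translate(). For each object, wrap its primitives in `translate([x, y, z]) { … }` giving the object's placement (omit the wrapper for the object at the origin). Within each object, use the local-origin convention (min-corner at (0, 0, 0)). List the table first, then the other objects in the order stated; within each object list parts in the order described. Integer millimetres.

translate([0, 0, 678]) cube([624, 843, 33]);
translate([66, 66, 0]) cylinder(h = 678, r = 28);
translate([558, 66, 0]) cylinder(h = 678, r = 28);
translate([66, 777, 0]) cylinder(h = 678, r = 28);
translate([558, 777, 0]) cylinder(h = 678, r = 28);
translate([624, 0, 0]) {
  cube([2790, 177, 2710]);
  translate([0, 5043, 0]) cube([2790, 177, 2710]);
  translate([0, 177, 0]) cube([177, 4866, 2710]);
  translate([2613, 177, 0]) cube([177, 4866, 2710]);
}
translate([18, 333, 711]) {
  cube([37, 30, 682]);
  translate([490, 0, 0]) cube([37, 30, 682]);
  translate([37, 0, 0]) cube([453, 30, 37]);
  translate([37, 0, 645]) cube([453, 30, 37]);
}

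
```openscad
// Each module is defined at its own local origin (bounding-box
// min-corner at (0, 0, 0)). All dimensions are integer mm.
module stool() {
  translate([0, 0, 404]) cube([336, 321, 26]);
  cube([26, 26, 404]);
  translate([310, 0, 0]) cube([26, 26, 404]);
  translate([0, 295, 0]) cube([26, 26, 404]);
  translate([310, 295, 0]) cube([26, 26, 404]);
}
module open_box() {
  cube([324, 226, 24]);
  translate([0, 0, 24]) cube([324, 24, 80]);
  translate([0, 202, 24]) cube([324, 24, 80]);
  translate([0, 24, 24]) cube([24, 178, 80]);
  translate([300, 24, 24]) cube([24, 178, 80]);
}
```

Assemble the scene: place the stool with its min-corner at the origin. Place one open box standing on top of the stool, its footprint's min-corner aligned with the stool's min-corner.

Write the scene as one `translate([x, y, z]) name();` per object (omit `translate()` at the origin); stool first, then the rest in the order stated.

stool();
translate([0, 0, 430]) open_box();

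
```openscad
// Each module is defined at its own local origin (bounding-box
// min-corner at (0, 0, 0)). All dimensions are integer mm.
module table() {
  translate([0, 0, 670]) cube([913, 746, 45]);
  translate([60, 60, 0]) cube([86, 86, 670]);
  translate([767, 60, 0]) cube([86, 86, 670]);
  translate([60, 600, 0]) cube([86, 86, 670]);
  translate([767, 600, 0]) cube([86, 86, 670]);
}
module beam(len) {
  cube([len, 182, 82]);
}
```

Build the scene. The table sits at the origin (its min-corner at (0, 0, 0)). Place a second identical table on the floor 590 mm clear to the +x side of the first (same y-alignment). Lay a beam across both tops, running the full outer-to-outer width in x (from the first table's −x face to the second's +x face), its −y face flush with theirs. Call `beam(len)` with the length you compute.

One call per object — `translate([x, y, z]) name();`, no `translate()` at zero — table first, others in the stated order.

table();
translate([1503, 0, 0]) table();
translate([0, 0, 715]) beam(2416);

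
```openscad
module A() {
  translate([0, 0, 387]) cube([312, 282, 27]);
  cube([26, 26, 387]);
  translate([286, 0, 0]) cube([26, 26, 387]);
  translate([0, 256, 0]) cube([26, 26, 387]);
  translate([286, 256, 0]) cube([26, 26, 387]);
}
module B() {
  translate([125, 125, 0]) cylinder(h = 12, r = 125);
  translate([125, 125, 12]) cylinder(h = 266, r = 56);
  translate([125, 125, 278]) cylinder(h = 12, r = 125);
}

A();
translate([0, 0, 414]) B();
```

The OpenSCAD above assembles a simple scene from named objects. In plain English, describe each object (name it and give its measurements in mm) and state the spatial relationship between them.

A is a four-legged stool. The seat is 312×282 mm, 27 mm thick, top at z = 414 mm. It stands on four square legs, each 26×26 mm in cross-section, from z = 0 to the seat underside, each flush with a corner of the seat.

B is a spool: two coaxial disc flanges of radius 125 mm and thickness 12 mm, joined by a core cylinder of radius 56 mm and height 266 mm. The lower flange rests on z = 0 and the three cylinders share a vertical axis.

The spool is on top of the stool.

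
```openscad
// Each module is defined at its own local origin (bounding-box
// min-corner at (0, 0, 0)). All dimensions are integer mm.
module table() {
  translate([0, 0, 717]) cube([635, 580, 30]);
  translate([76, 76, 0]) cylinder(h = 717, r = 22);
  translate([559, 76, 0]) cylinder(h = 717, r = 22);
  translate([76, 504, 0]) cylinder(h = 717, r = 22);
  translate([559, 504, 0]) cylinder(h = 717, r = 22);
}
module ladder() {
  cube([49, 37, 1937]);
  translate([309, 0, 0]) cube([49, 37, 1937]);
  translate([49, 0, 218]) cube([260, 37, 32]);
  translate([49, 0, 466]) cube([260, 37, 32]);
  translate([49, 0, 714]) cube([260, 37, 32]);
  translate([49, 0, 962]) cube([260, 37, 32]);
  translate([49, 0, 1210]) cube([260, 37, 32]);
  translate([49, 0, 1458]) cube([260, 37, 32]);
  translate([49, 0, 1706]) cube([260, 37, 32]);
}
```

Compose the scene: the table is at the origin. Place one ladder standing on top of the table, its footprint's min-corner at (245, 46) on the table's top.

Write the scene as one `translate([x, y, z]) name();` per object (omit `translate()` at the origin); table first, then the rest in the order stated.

table();
translate([245, 46, 747]) ladder();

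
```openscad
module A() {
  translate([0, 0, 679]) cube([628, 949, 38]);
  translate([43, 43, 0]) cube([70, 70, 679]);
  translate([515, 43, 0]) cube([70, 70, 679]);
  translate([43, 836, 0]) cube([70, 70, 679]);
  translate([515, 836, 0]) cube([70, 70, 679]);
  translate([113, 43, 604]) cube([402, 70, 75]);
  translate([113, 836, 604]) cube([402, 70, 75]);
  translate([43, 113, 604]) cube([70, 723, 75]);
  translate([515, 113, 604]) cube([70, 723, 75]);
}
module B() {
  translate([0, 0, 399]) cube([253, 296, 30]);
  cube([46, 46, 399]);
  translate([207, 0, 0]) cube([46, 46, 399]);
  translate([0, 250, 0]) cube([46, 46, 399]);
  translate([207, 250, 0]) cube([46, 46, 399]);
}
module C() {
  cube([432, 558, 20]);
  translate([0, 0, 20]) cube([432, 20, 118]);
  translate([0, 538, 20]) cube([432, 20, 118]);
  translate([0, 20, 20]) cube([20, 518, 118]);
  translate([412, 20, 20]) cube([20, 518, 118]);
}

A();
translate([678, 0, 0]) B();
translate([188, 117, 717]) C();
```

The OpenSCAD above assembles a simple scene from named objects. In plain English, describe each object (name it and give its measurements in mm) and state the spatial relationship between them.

A is a table: top 628 mm (x) × 949 mm (y), 38 mm thick, upper face at z = 717 mm, on four 70×70 mm square legs, each inset 43 mm from the nearest pair of top edges, running from z = 0 to the bottom of the top. Four apron rails, 70 mm thick and 75 mm tall, run between adjacent legs with their top edges flush with the underside of the top and their outer faces flush with the legs' outer faces.

B is a four-legged stool. The seat is a 253×296×30 mm slab whose top surface is at z = 429 mm; four square legs, each 46×46 mm in cross-section, run from the floor (z = 0) to the underside of the seat, each flush with a corner of the seat.

C is an open-topped rectangular box: outside dimensions 432×558×138 mm, with a uniform wall and base thickness of 20 mm. The base is a full 432×558 slab on the floor; four walls sit on top of the base. The front and back walls (the −y and +y sides) span the full width; the two side walls fit between them.

The stool is on the floor beside the table on its +x side. The open box is on top of the table.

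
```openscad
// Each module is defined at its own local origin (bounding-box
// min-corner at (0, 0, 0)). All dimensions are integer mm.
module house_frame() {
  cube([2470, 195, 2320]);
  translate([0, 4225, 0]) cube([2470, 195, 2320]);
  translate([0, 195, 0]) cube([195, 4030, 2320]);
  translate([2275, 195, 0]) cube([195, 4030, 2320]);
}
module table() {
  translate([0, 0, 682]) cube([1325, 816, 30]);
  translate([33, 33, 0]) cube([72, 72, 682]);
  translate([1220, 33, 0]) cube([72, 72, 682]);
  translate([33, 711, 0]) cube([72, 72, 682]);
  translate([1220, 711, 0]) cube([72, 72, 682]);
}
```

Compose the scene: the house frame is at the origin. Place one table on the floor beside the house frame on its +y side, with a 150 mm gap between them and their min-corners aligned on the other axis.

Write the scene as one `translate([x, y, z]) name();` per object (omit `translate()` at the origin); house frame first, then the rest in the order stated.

house_frame();
translate([0, 4570, 0]) table();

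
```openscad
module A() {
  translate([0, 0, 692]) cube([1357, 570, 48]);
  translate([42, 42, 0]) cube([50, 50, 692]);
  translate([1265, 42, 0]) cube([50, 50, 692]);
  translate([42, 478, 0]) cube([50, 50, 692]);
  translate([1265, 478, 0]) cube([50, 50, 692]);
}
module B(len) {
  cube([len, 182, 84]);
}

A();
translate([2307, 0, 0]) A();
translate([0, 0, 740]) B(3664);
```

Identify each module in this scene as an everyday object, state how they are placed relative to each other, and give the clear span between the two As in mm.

A is a table. B is a beam. A beam spans the tops of two tables. The clear span between the two tables is 950 mm.

Second table starts at x = 2307; first ends at x = 1357; clear span = 2307 − 1357 = 950 mm.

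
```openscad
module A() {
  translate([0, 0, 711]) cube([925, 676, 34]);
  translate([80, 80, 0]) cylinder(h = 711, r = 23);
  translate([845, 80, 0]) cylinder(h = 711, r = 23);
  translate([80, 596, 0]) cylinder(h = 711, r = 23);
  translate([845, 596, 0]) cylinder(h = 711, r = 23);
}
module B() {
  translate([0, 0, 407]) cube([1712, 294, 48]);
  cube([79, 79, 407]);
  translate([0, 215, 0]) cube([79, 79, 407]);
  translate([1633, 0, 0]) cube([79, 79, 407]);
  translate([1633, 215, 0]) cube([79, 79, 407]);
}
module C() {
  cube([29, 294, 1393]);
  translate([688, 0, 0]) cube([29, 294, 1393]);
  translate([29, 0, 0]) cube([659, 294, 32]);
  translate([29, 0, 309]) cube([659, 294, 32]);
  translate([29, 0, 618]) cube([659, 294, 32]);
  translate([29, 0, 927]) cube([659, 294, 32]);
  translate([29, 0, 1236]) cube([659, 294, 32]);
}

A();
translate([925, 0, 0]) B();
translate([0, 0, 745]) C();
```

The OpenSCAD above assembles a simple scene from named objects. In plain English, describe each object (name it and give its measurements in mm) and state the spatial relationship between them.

A is a table: top 925 mm (x) × 676 mm (y), 34 mm thick, upper face at z = 745 mm, on four round legs of 46 mm diameter, each leg's bounding box inset 57 mm from the nearest pair of top edges, running from z = 0 to the bottom of the top.

B is a long wooden bench with a 1712 mm (x) × 294 mm (y) seat, 48 mm thick, its top surface 455 mm above the floor. Four 79 mm square legs at the seat corners, flush with the edges, run from z = 0 to the seat underside.

C is a bookshelf 717 mm wide overall, 294 mm deep and 1393 mm tall. The two sides are 29 mm thick vertical panels. 5 horizontal shelves of 32 mm thickness span between the inner faces of the sides; the lowest shelf sits on the floor and shelves are stacked with a clear vertical gap of 277 mm between each pair.

The bench is against the table's +x side, with their −y faces flush. The bookshelf is on top of the table.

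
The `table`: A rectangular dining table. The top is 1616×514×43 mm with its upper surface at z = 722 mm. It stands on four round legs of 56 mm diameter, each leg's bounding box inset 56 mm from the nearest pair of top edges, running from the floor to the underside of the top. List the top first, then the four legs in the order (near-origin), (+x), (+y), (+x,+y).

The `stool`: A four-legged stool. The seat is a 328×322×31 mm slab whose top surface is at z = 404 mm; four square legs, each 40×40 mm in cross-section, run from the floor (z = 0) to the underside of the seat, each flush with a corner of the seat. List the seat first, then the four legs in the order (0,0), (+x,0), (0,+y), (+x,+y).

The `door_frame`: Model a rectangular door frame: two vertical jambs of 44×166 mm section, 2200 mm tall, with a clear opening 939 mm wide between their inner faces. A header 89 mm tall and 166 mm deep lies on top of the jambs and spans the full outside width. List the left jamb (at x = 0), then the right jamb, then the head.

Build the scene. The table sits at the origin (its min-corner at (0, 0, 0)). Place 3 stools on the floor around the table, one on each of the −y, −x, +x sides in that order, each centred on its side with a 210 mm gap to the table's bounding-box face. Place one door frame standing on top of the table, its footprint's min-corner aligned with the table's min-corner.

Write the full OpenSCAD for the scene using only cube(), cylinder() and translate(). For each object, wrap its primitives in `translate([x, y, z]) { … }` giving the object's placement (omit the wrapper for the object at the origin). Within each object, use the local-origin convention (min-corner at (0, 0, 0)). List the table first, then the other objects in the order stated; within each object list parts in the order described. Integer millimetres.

translate([0, 0, 679]) cube([1616, 514, 43]);
translate([84, 84, 0]) cylinder(h = 679, r = 28);
translate([1532, 84, 0]) cylinder(h = 679, r = 28);
translate([84, 430, 0]) cylinder(h = 679, r = 28);
translate([1532, 430, 0]) cylinder(h = 679, r = 28);
translate([644, -532, 0]) {
  translate([0, 0, 373]) cube([328, 322, 31]);
  cube([40, 40, 373]);
  translate([288, 0, 0]) cube([40, 40, 373]);
  translate([0, 282, 0]) cube([40, 40, 373]);
  translate([288, 282, 0]) cube([40, 40, 373]);
}
translate([-538, 96, 0]) {
  translate([0, 0, 373]) cube([328, 322, 31]);
  cube([40, 40, 373]);
  translate([288, 0, 0]) cube([40, 40, 373]);
  translate([0, 282, 0]) cube([40, 40, 373]);
  translate([288, 282, 0]) cube([40, 40, 373]);
}
translate([1826, 96, 0]) {
  translate([0, 0, 373]) cube([328, 322, 31]);
  cube([40, 40, 373]);
  translate([288, 0, 0]) cube([40, 40, 373]);
  translate([0, 282, 0]) cube([40, 40, 373]);
  translate([288, 282, 0]) cube([40, 40, 373]);
}
translate([0, 0, 722]) {
  cube([44, 166, 2200]);
  translate([983, 0, 0]) cube([44, 166, 2200]);
  translate([0, 0, 2200]) cube([1027, 166, 89]);
}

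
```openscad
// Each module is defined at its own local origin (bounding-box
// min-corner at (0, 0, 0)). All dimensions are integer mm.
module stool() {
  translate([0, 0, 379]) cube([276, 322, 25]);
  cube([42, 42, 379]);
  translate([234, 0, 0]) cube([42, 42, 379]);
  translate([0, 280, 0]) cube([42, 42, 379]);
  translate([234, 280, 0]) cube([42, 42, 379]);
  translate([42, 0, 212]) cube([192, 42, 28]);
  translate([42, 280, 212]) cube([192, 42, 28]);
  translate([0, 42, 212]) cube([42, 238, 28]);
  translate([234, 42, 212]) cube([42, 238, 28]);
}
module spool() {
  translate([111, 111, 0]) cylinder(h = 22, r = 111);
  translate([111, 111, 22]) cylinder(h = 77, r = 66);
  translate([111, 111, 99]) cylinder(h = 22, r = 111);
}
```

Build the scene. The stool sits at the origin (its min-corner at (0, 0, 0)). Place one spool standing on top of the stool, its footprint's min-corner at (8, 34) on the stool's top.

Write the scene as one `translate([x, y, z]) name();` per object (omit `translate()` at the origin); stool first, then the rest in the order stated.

stool();
translate([8, 34, 404]) spool();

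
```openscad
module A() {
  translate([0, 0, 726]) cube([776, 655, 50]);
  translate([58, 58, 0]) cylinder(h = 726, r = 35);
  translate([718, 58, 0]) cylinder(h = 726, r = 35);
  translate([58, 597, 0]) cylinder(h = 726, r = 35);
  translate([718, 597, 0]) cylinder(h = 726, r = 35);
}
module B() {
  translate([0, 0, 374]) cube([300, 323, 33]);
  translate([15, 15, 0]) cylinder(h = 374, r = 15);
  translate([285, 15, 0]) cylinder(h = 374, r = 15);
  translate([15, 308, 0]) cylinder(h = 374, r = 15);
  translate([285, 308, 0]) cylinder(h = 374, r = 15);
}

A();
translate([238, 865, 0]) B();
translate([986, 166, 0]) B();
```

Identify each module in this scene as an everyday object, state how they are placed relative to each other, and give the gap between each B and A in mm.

Each stool's nearest face is 210 mm from the table's bounding box.

A is a table. B is a stool. Two stools sit around the table at the +y, +x sides. The gap between each stool and the table is 210 mm.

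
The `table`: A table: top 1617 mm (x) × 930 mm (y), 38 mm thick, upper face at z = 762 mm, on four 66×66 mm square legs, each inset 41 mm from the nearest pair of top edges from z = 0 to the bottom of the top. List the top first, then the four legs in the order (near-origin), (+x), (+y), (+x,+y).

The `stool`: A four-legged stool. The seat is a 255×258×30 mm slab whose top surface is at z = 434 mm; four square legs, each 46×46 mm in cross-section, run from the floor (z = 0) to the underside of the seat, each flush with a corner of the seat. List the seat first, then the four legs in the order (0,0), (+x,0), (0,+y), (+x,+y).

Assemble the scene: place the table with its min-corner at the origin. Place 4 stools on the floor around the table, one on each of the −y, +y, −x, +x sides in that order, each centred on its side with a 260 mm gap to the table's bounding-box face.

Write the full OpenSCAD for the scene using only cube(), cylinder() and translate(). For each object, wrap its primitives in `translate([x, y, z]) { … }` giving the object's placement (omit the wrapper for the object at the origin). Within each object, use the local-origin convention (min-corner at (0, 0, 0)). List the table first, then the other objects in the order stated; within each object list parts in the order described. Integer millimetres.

translate([0, 0, 724]) cube([1617, 930, 38]);
translate([41, 41, 0]) cube([66, 66, 724]);
translate([1510, 41, 0]) cube([66, 66, 724]);
translate([41, 823, 0]) cube([66, 66, 724]);
translate([1510, 823, 0]) cube([66, 66, 724]);
translate([681, -518, 0]) {
  translate([0, 0, 404]) cube([255, 258, 30]);
  cube([46, 46, 404]);
  translate([209, 0, 0]) cube([46, 46, 404]);
  translate([0, 212, 0]) cube([46, 46, 404]);
  translate([209, 212, 0]) cube([46, 46, 404]);
}
translate([681, 1190, 0]) {
  translate([0, 0, 404]) cube([255, 258, 30]);
  cube([46, 46, 404]);
  translate([209, 0, 0]) cube([46, 46, 404]);
  translate([0, 212, 0]) cube([46, 46, 404]);
  translate([209, 212, 0]) cube([46, 46, 404]);
}
translate([-515, 336, 0]) {
  translate([0, 0, 404]) cube([255, 258, 30]);
  cube([46, 46, 404]);
  translate([209, 0, 0]) cube([46, 46, 404]);
  translate([0, 212, 0]) cube([46, 46, 404]);
  translate([209, 212, 0]) cube([46, 46, 404]);
}
translate([1877, 336, 0]) {
  translate([0, 0, 404]) cube([255, 258, 30]);
  cube([46, 46, 404]);
  translate([209, 0, 0]) cube([46, 46, 404]);
  translate([0, 212, 0]) cube([46, 46, 404]);
  translate([209, 212, 0]) cube([46, 46, 404]);
}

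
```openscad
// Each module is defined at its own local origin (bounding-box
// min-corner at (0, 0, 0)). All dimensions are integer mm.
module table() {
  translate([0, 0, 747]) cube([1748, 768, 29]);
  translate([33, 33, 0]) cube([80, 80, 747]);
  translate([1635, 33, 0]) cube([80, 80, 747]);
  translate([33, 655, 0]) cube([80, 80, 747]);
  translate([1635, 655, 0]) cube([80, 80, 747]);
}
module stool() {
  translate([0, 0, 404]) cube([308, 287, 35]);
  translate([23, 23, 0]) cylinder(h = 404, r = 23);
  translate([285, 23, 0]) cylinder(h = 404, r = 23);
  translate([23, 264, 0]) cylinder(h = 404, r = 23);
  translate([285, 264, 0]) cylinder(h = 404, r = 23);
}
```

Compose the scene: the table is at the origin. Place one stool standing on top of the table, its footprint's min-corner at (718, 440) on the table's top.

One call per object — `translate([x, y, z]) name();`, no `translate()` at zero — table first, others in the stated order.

table();
translate([718, 440, 776]) stool();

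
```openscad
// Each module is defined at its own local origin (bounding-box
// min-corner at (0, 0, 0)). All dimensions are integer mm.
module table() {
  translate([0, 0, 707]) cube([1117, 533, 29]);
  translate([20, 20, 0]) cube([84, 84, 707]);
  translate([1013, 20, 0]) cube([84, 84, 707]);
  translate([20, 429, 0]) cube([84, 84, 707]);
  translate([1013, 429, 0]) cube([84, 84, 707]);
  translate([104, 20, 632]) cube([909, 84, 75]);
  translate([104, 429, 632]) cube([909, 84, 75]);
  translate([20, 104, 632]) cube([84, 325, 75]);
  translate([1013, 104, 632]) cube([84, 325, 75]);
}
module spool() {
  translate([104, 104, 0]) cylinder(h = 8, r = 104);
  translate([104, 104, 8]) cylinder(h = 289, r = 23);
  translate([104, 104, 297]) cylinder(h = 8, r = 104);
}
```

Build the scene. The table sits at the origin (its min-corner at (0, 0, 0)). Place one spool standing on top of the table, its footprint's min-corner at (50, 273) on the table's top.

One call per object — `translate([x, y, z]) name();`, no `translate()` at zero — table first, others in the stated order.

table();
translate([50, 273, 736]) spool();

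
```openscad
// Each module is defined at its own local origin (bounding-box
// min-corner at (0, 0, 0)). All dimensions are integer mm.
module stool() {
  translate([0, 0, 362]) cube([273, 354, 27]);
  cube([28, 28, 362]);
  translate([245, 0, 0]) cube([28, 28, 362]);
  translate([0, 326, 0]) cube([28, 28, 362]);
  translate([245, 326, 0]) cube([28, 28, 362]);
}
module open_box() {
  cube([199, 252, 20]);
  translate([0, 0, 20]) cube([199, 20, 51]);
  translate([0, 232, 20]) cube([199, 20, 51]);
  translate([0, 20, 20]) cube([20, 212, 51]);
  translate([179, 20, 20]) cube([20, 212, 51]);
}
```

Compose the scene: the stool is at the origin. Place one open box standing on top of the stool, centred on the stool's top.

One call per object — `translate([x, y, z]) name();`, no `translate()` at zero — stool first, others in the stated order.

stool();
translate([37, 51, 389]) open_box();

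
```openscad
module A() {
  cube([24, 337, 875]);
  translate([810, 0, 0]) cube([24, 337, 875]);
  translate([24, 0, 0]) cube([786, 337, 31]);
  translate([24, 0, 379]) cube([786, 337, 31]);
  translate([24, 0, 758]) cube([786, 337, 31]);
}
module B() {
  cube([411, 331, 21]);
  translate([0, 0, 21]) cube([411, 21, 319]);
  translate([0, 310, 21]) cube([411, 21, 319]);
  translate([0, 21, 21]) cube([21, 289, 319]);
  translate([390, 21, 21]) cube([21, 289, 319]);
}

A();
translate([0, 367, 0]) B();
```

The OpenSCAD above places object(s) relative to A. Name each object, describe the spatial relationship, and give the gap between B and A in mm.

The open box's nearest face is 30 mm from the bookshelf's +y face.

A is a bookshelf. B is an open box. The open box is on the floor beside the bookshelf on its +y side. The gap between the open box and the bookshelf is 30 mm.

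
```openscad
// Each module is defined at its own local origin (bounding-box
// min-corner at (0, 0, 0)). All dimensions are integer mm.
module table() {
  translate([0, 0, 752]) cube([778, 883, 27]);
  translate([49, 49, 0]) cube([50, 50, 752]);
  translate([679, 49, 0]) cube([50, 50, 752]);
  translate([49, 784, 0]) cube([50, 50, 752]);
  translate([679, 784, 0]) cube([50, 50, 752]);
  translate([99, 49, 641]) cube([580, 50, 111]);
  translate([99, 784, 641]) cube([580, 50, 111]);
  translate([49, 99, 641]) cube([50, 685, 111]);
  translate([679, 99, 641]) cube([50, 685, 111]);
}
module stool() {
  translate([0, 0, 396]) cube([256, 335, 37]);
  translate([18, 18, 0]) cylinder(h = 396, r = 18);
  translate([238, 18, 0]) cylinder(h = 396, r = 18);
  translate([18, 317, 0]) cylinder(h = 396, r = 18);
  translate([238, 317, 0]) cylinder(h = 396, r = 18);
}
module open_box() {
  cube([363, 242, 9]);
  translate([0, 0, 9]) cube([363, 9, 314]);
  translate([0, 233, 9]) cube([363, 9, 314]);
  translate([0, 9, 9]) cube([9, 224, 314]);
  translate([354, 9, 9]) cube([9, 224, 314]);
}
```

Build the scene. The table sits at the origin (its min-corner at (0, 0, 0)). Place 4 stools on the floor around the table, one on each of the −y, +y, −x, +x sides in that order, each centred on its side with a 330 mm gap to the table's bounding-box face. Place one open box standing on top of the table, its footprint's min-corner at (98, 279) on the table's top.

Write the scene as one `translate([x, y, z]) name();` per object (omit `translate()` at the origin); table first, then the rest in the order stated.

table();
translate([261, -665, 0]) stool();
translate([261, 1213, 0]) stool();
translate([-586, 274, 0]) stool();
translate([1108, 274, 0]) stool();
translate([98, 279, 779]) open_box();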